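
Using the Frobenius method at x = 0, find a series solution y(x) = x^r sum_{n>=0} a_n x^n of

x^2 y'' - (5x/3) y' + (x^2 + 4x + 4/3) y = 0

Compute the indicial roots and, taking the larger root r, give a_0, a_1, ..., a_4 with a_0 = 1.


Write in Frobenius form y'' + (p(x)/x) y' + (q(x)/x^2) y = 0:
  p(x) = -5/3,  q(x) = x^2 + 4x + 4/3.
Indicial equation: r(r-1) + (-5/3) r + (4/3) = 0 -> roots r_1 = 2, r_2 = 2/3.
Take r = r_1 = 2. Let y(x) = x^r sum_{n>=0} a_n x^n with a_0 = 1.
Substitute y = x^r sum a_n x^n and match x^{r+n}. The recurrence is
  D(n) a_n + 4 a_{n-1} + 1 a_{n-2} = 0,  where D(n) = (r+n)(r+n-1) + (-5/3)(r+n) + (4/3).
  a_n = [-4 a_{n-1} - 1 a_{n-2}] / D(n).
Since the indicial polynomial factors as (r - r_1)(r - r_2), D(n) = (r_1 + n - r_1)(r_1 + n - r_2) = n(n + 4/3).
Evaluating step by step (a_0 = 1):
  n = 1: D(1) = 1(1 + 4/3) = 7/3; numerator = -4(1) = -4; a_1 = (-4)/(7/3) = -12/7
  n = 2: D(2) = 2(2 + 4/3) = 20/3; numerator = -4(-12/7) - 1(1) = 41/7; a_2 = (41/7)/(20/3) = 123/140
  n = 3: D(3) = 3(3 + 4/3) = 13; numerator = -4(123/140) - 1(-12/7) = -9/5; a_3 = (-9/5)/(13) = -9/65
  n = 4: D(4) = 4(4 + 4/3) = 64/3; numerator = -4(-9/65) - 1(123/140) = -591/1820; a_4 = (-591/1820)/(64/3) = -1773/116480

r = 2; a_0 = 1; a_1 = -12/7; a_2 = 123/140; a_3 = -9/65; a_4 = -1773/116480


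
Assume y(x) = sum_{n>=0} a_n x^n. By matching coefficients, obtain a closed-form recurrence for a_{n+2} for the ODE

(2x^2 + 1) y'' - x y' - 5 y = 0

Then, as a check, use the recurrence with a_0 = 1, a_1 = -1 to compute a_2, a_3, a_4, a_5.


Substitute y = sum_n a_n x^n.
(1 + 2 x^2) y'' contributes (n+2)(n+1) a_{n+2} + 2 n(n-1) a_n at x^n.
-x y'(x) contributes -n a_n at x^n.
-5 y(x) contributes -5 a_n at x^n.
Matching x^n: (n+2)(n+1) a_{n+2} + (2 n(n-1) - n - 5) a_n = 0.
Thus a_{n+2} = (-2 n(n-1) + n + 5) / ((n+1)(n+2)) * a_n.

Check with a_0 = 1, a_1 = -1 (apply the recurrence for n = 0, 1, 2, 3): a_0 = 1, a_1 = -1, a_2 = 5/2, a_3 = -1, a_4 = 5/8, a_5 = 1/5.

a_(n+2) = (-2 n(n-1) + n + 5) / ((n+1)(n+2)) * a_n; check: a_0 = 1, a_1 = -1, a_2 = 5/2, a_3 = -1, a_4 = 5/8, a_5 = 1/5


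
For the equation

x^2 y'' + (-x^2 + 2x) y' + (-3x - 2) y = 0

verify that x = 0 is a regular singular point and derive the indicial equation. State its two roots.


Divide by x^2 to reach normal form y'' + P_1(x) y' + P_2(x) y = 0 with P_1(x) = -1 + 2/x and P_2(x) = -3/x - 2/x^2.
x = 0 is a singular point because the y'-coefficient -1 + 2/x has a pole at x = 0 and the y-coefficient -3/x - 2/x^2 has a pole at x = 0.
It is a regular singular point because x P_1(x) = p(x) = 2 - x and x^2 P_2(x) = q(x) = -3x - 2 are polynomials, hence analytic at x = 0.
p(0) = 2,  q(0) = -2.
Indicial equation: r(r-1) + p(0) r + q(0) = 0, i.e. r^2 + (p(0) - 1) r + q(0) = 0, i.e. r^2 + 1 r - 2 = 0.
Discriminant: (1)^2 - 4(-2) = 9, so r = (-1 ± 3)/2.
Solving: r_1 = 1, r_2 = -2.

indicial: r^2 + 1 r - 2 = 0; roots r_1 = 1, r_2 = -2


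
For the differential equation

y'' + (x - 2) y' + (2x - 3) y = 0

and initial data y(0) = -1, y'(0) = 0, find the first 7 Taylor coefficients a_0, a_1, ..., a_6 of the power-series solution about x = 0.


Ansatz: y(x) = sum_{n>=0} a_n x^n, so y'(x) = sum_{n>=1} n a_n x^(n-1) and y''(x) = sum_{n>=2} n(n-1) a_n x^(n-2).
Substitute into P(x) y'' + Q(x) y' + R(x) y = 0 with P(x) = 1, Q(x) = x - 2, R(x) = 2x - 3, and match powers of x.
Initial conditions: a_0 = -1, a_1 = 0.
Setting the coefficient of each power of x to zero and solving order by order (substituting the coefficients already found):
  x^0: 2 a_2 - 2 a_1 - 3 a_0 = 0  ->  2 a_2 = 2 a_1 + 3 a_0 = -3  ->  a_2 = -3/2
  x^1: 6 a_3 - 4 a_2 - 2 a_1 + 2 a_0 = 0  ->  6 a_3 = 4 a_2 + 2 a_1 - 2 a_0 = -4  ->  a_3 = -2/3
  x^2: 12 a_4 - 6 a_3 - a_2 + 2 a_1 = 0  ->  12 a_4 = 6 a_3 + a_2 - 2 a_1 = -11/2  ->  a_4 = -11/24
  x^3: 20 a_5 - 8 a_4 + 2 a_2 = 0  ->  20 a_5 = 8 a_4 - 2 a_2 = -2/3  ->  a_5 = -1/30
  x^4: 30 a_6 - 10 a_5 + a_4 + 2 a_3 = 0  ->  30 a_6 = 10 a_5 - a_4 - 2 a_3 = 35/24  ->  a_6 = 7/144
Truncated series: y(x) = -1 - (3/2) x^2 - (2/3) x^3 - (11/24) x^4 - (1/30) x^5 + (7/144) x^6 + O(x^7).

a_0 = -1; a_1 = 0; a_2 = -3/2; a_3 = -2/3; a_4 = -11/24; a_5 = -1/30; a_6 = 7/144


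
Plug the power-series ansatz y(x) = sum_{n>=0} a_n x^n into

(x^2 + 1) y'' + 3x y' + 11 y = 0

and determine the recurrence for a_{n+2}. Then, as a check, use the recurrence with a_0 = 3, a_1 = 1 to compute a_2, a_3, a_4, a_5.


Substitute y = sum_n a_n x^n.
(1 + 1 x^2) y'' contributes (n+2)(n+1) a_{n+2} + n(n-1) a_n at x^n.
3 x y'(x) contributes 3 n a_n at x^n.
11 y(x) contributes 11 a_n at x^n.
Matching x^n: (n+2)(n+1) a_{n+2} + (n(n-1) + 3 n + 11) a_n = 0.
Thus a_{n+2} = (-n(n-1) - 3 n - 11) / ((n+1)(n+2)) * a_n.

Check with a_0 = 3, a_1 = 1 (apply the recurrence for n = 0, 1, 2, 3): a_0 = 3, a_1 = 1, a_2 = -33/2, a_3 = -7/3, a_4 = 209/8, a_5 = 91/30.

a_(n+2) = (-n(n-1) - 3 n - 11) / ((n+1)(n+2)) * a_n; check: a_0 = 3, a_1 = 1, a_2 = -33/2, a_3 = -7/3, a_4 = 209/8, a_5 = 91/30


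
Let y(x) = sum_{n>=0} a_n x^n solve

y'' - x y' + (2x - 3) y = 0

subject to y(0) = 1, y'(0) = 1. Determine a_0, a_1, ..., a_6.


Ansatz: y(x) = sum_{n>=0} a_n x^n, so y'(x) = sum_{n>=1} n a_n x^(n-1) and y''(x) = sum_{n>=2} n(n-1) a_n x^(n-2).
Substitute into P(x) y'' + Q(x) y' + R(x) y = 0 with P(x) = 1, Q(x) = -x, R(x) = 2x - 3, and match powers of x.
Initial conditions: a_0 = 1, a_1 = 1.
Setting the coefficient of each power of x to zero and solving order by order (substituting the coefficients already found):
  x^0: 2 a_2 - 3 a_0 = 0  ->  2 a_2 = 3 a_0 = 3  ->  a_2 = 3/2
  x^1: 6 a_3 - 4 a_1 + 2 a_0 = 0  ->  6 a_3 = 4 a_1 - 2 a_0 = 2  ->  a_3 = 1/3
  x^2: 12 a_4 - 5 a_2 + 2 a_1 = 0  ->  12 a_4 = 5 a_2 - 2 a_1 = 11/2  ->  a_4 = 11/24
  x^3: 20 a_5 - 6 a_3 + 2 a_2 = 0  ->  20 a_5 = 6 a_3 - 2 a_2 = -1  ->  a_5 = -1/20
  x^4: 30 a_6 - 7 a_4 + 2 a_3 = 0  ->  30 a_6 = 7 a_4 - 2 a_3 = 61/24  ->  a_6 = 61/720
Truncated series: y(x) = 1 + x + (3/2) x^2 + (1/3) x^3 + (11/24) x^4 - (1/20) x^5 + (61/720) x^6 + O(x^7).

a_0 = 1; a_1 = 1; a_2 = 3/2; a_3 = 1/3; a_4 = 11/24; a_5 = -1/20; a_6 = 61/720


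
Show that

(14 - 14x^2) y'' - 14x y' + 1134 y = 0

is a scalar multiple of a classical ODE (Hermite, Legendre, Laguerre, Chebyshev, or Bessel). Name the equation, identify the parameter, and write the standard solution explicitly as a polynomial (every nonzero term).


All three coefficients share the factor 14; dividing through by 14 gives  (1 - x^2) y'' - x y' + 81 y = 0.
This matches the Chebyshev equation (1 - x^2) y'' - x y' + n^2 y = 0 (note the -x y' term, not -2x y') with n^2 = 81, so n = 9; the polynomial solution is T_9(x).
With y = sum_k a_k x^k, matching x^k gives (k+2)(k+1) a_{k+2} = (k^2 - n^2) a_k = (k - 9)(k + 9) a_k. The right side vanishes at k = 9, so the series with the parity of 9 terminates at degree 9.
Standard normalization: leading coefficient of T_n is 2^(n-1), so a_9 = 2^8 = 256. Work downward with a_k = (k+1)(k+2) a_{k+2} / ((k - 9)(k + 9)):
  a_7 = (8)(9)(256) / ((7 - 9)(7 + 9)) = 18432/(-32) = -576
  a_5 = (6)(7)(-576) / ((5 - 9)(5 + 9)) = -24192/(-56) = 432
  a_3 = (4)(5)(432) / ((3 - 9)(3 + 9)) = 8640/(-72) = -120
  a_1 = (2)(3)(-120) / ((1 - 9)(1 + 9)) = -720/(-80) = 9
Hence T_9(x) = 256 x^9 - 576 x^7 + 432 x^5 - 120 x^3 + 9 x.

T_9(x); series = 256 x^9 - 576 x^7 + 432 x^5 - 120 x^3 + 9 x


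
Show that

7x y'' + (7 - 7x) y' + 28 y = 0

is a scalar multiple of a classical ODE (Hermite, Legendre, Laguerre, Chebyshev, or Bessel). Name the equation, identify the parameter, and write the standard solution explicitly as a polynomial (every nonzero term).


All three coefficients share the factor 7; dividing through by 7 gives  x y'' + (1 - x) y' + 4 y = 0.
This matches the Laguerre equation x y'' + (1 - x) y' + n y = 0 with n = 4; the polynomial solution is L_4(x).
With y = sum_k a_k x^k, matching x^k gives (k+1)k a_{k+1} + (k+1) a_{k+1} - k a_k + n a_k = 0, i.e. (k+1)^2 a_{k+1} = (k - n) a_k = (k - 4) a_k. The right side vanishes at k = 4, so the series terminates at degree 4.
Standard normalization L_n(0) = 1 gives a_0 = 1. Work upward with a_{k+1} = (k - 4) a_k / (k+1)^2:
  a_1 = (0 - 4)(1) / 1^2 = -4/1 = -4
  a_2 = (1 - 4)(-4) / 2^2 = 12/4 = 3
  a_3 = (2 - 4)(3) / 3^2 = -6/9 = -2/3
  a_4 = (3 - 4)(-2/3) / 4^2 = (2/3)/16 = 1/24
Hence L_4(x) = x^4/24 - 2 x^3/3 + 3 x^2 - 4 x + 1.

L_4(x); series = x^4/24 - 2 x^3/3 + 3 x^2 - 4 x + 1


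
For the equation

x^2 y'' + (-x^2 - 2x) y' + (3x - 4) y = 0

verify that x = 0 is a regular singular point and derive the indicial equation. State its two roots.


Divide by x^2 to reach normal form y'' + P_1(x) y' + P_2(x) y = 0 with P_1(x) = -1 - 2/x and P_2(x) = 3/x - 4/x^2.
x = 0 is a singular point because the y'-coefficient -1 - 2/x has a pole at x = 0 and the y-coefficient 3/x - 4/x^2 has a pole at x = 0.
It is a regular singular point because x P_1(x) = p(x) = -x - 2 and x^2 P_2(x) = q(x) = 3x - 4 are polynomials, hence analytic at x = 0.
p(0) = -2,  q(0) = -4.
Indicial equation: r(r-1) + p(0) r + q(0) = 0, i.e. r^2 + (p(0) - 1) r + q(0) = 0, i.e. r^2 - 3 r - 4 = 0.
Discriminant: (-3)^2 - 4(-4) = 25, so r = (3 ± 5)/2.
Solving: r_1 = 4, r_2 = -1.

indicial: r^2 - 3 r - 4 = 0; roots r_1 = 4, r_2 = -1


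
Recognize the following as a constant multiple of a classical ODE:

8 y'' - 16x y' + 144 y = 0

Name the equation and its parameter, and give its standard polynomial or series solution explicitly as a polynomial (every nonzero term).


All three coefficients share the factor 8; dividing through by 8 gives  y'' - 2x y' + 18 y = 0.
This matches the Hermite equation y'' - 2x y' + 2n y = 0 with 2n = 18, so n = 9; the polynomial solution is H_9(x).
With y = sum_k a_k x^k, matching x^k gives (k+2)(k+1) a_{k+2} = 2(k - n) a_k = 2(k - 9) a_k. The right side vanishes at k = 9, so the series with the parity of 9 terminates at degree 9.
Standard normalization: leading coefficient of H_n is 2^n, so a_9 = 2^9 = 512. Work downward with a_k = (k+1)(k+2) a_{k+2} / (2(k - n)):
  a_7 = (8)(9)(512) / (2(7 - 9)) = 36864/(-4) = -9216
  a_5 = (6)(7)(-9216) / (2(5 - 9)) = -387072/(-8) = 48384
  a_3 = (4)(5)(48384) / (2(3 - 9)) = 967680/(-12) = -80640
  a_1 = (2)(3)(-80640) / (2(1 - 9)) = -483840/(-16) = 30240
Hence H_9(x) = 512 x^9 - 9216 x^7 + 48384 x^5 - 80640 x^3 + 30240 x.

H_9(x); series = 512 x^9 - 9216 x^7 + 48384 x^5 - 80640 x^3 + 30240 x


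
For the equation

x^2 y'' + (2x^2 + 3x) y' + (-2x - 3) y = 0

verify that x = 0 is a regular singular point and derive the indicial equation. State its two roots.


Divide by x^2 to reach normal form y'' + P_1(x) y' + P_2(x) y = 0 with P_1(x) = 2 + 3/x and P_2(x) = -2/x - 3/x^2.
x = 0 is a singular point because the y'-coefficient 2 + 3/x has a pole at x = 0 and the y-coefficient -2/x - 3/x^2 has a pole at x = 0.
It is a regular singular point because x P_1(x) = p(x) = 2x + 3 and x^2 P_2(x) = q(x) = -2x - 3 are polynomials, hence analytic at x = 0.
p(0) = 3,  q(0) = -3.
Indicial equation: r(r-1) + p(0) r + q(0) = 0, i.e. r^2 + (p(0) - 1) r + q(0) = 0, i.e. r^2 + 2 r - 3 = 0.
Discriminant: (2)^2 - 4(-3) = 16, so r = (-2 ± 4)/2.
Solving: r_1 = 1, r_2 = -3.

indicial: r^2 + 2 r - 3 = 0; roots r_1 = 1, r_2 = -3


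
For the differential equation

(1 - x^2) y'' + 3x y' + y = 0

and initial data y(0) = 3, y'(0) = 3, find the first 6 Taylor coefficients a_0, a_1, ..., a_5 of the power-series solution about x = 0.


Ansatz: y(x) = sum_{n>=0} a_n x^n, so y'(x) = sum_{n>=1} n a_n x^(n-1) and y''(x) = sum_{n>=2} n(n-1) a_n x^(n-2).
Substitute into P(x) y'' + Q(x) y' + R(x) y = 0 with P(x) = 1 - x^2, Q(x) = 3x, R(x) = 1, and match powers of x.
Initial conditions: a_0 = 3, a_1 = 3.
Setting the coefficient of each power of x to zero and solving order by order (substituting the coefficients already found):
  x^0: 2 a_2 + a_0 = 0  ->  2 a_2 = -a_0 = -3  ->  a_2 = -3/2
  x^1: 6 a_3 + 4 a_1 = 0  ->  6 a_3 = -4 a_1 = -12  ->  a_3 = -2
  x^2: 12 a_4 + 5 a_2 = 0  ->  12 a_4 = -5 a_2 = 15/2  ->  a_4 = 5/8
  x^3: 20 a_5 + 4 a_3 = 0  ->  20 a_5 = -4 a_3 = 8  ->  a_5 = 2/5
Truncated series: y(x) = 3 + 3 x - (3/2) x^2 - 2 x^3 + (5/8) x^4 + (2/5) x^5 + O(x^6).

a_0 = 3; a_1 = 3; a_2 = -3/2; a_3 = -2; a_4 = 5/8; a_5 = 2/5


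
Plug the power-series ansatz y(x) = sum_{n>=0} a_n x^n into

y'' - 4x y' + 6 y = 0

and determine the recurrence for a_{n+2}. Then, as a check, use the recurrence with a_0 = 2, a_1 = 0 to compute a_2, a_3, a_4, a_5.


Substitute y = sum_n a_n x^n.
y''(x) has coefficient (n+2)(n+1) a_{n+2} at x^n;
-4 x y'(x) has coefficient -4 n a_n at x^n (shift);
6 y(x) has coefficient 6 a_n at x^n.
Matching x^n: (n+2)(n+1) a_{n+2} + (-4n + 6) a_n = 0.
Thus a_{n+2} = (4n - 6) / ((n+1)(n+2)) * a_n.

Check with a_0 = 2, a_1 = 0 (apply the recurrence for n = 0, 1, 2, 3): a_0 = 2, a_1 = 0, a_2 = -6, a_3 = 0, a_4 = -1, a_5 = 0.

a_(n+2) = (4n - 6) / ((n+1)(n+2)) * a_n; check: a_0 = 2, a_1 = 0, a_2 = -6, a_3 = 0, a_4 = -1, a_5 = 0


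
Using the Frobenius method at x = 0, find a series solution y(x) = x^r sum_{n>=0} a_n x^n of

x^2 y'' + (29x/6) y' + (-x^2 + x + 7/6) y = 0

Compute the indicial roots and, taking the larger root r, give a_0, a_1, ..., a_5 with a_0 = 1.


Write in Frobenius form y'' + (p(x)/x) y' + (q(x)/x^2) y = 0:
  p(x) = 29/6,  q(x) = -x^2 + x + 7/6.
Indicial equation: r(r-1) + (29/6) r + (7/6) = 0 -> roots r_1 = -1/3, r_2 = -7/2.
Take r = r_1 = -1/3. Let y(x) = x^r sum_{n>=0} a_n x^n with a_0 = 1.
Substitute y = x^r sum a_n x^n and match x^{r+n}. The recurrence is
  D(n) a_n + 1 a_{n-1} - 1 a_{n-2} = 0,  where D(n) = (r+n)(r+n-1) + (29/6)(r+n) + (7/6).
  a_n = [-1 a_{n-1} + 1 a_{n-2}] / D(n).
Since the indicial polynomial factors as (r - r_1)(r - r_2), D(n) = (r_1 + n - r_1)(r_1 + n - r_2) = n(n + 19/6).
Evaluating step by step (a_0 = 1):
  n = 1: D(1) = 1(1 + 19/6) = 25/6; numerator = -1(1) = -1; a_1 = (-1)/(25/6) = -6/25
  n = 2: D(2) = 2(2 + 19/6) = 31/3; numerator = -1(-6/25) + 1(1) = 31/25; a_2 = (31/25)/(31/3) = 3/25
  n = 3: D(3) = 3(3 + 19/6) = 37/2; numerator = -1(3/25) + 1(-6/25) = -9/25; a_3 = (-9/25)/(37/2) = -18/925
  n = 4: D(4) = 4(4 + 19/6) = 86/3; numerator = -1(-18/925) + 1(3/25) = 129/925; a_4 = (129/925)/(86/3) = 9/1850
  n = 5: D(5) = 5(5 + 19/6) = 245/6; numerator = -1(9/1850) + 1(-18/925) = -9/370; a_5 = (-9/370)/(245/6) = -27/45325

r = -1/3; a_0 = 1; a_1 = -6/25; a_2 = 3/25; a_3 = -18/925; a_4 = 9/1850; a_5 = -27/45325


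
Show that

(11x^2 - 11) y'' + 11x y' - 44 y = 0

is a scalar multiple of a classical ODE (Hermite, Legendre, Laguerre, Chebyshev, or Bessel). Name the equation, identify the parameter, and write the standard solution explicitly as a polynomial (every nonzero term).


All three coefficients share the factor -11; dividing through by -11 gives  (1 - x^2) y'' - x y' + 4 y = 0.
This matches the Chebyshev equation (1 - x^2) y'' - x y' + n^2 y = 0 (note the -x y' term, not -2x y') with n^2 = 4, so n = 2; the polynomial solution is T_2(x).
With y = sum_k a_k x^k, matching x^k gives (k+2)(k+1) a_{k+2} = (k^2 - n^2) a_k = (k - 2)(k + 2) a_k. The right side vanishes at k = 2, so the series with the parity of 2 terminates at degree 2.
Standard normalization: leading coefficient of T_n is 2^(n-1), so a_2 = 2^1 = 2. Work downward with a_k = (k+1)(k+2) a_{k+2} / ((k - 2)(k + 2)):
  a_0 = (1)(2)(2) / ((0 - 2)(0 + 2)) = 4/(-4) = -1
Hence T_2(x) = 2 x^2 - 1.

T_2(x); series = 2 x^2 - 1


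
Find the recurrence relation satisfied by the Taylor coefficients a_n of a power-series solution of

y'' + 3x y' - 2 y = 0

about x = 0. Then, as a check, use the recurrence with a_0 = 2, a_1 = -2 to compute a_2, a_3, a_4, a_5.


Substitute y = sum_n a_n x^n.
y''(x) has coefficient (n+2)(n+1) a_{n+2} at x^n;
3 x y'(x) has coefficient 3 n a_n at x^n (shift);
-2 y(x) has coefficient -2 a_n at x^n.
Matching x^n: (n+2)(n+1) a_{n+2} + (3n - 2) a_n = 0.
Thus a_{n+2} = (-3n + 2) / ((n+1)(n+2)) * a_n.

Check with a_0 = 2, a_1 = -2 (apply the recurrence for n = 0, 1, 2, 3): a_0 = 2, a_1 = -2, a_2 = 2, a_3 = 1/3, a_4 = -2/3, a_5 = -7/60.

a_(n+2) = (-3n + 2) / ((n+1)(n+2)) * a_n; check: a_0 = 2, a_1 = -2, a_2 = 2, a_3 = 1/3, a_4 = -2/3, a_5 = -7/60


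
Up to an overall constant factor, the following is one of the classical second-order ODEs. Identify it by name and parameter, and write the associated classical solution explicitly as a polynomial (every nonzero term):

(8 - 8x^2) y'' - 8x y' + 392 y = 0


All three coefficients share the factor 8; dividing through by 8 gives  (1 - x^2) y'' - x y' + 49 y = 0.
This matches the Chebyshev equation (1 - x^2) y'' - x y' + n^2 y = 0 (note the -x y' term, not -2x y') with n^2 = 49, so n = 7; the polynomial solution is T_7(x).
With y = sum_k a_k x^k, matching x^k gives (k+2)(k+1) a_{k+2} = (k^2 - n^2) a_k = (k - 7)(k + 7) a_k. The right side vanishes at k = 7, so the series with the parity of 7 terminates at degree 7.
Standard normalization: leading coefficient of T_n is 2^(n-1), so a_7 = 2^6 = 64. Work downward with a_k = (k+1)(k+2) a_{k+2} / ((k - 7)(k + 7)):
  a_5 = (6)(7)(64) / ((5 - 7)(5 + 7)) = 2688/(-24) = -112
  a_3 = (4)(5)(-112) / ((3 - 7)(3 + 7)) = -2240/(-40) = 56
  a_1 = (2)(3)(56) / ((1 - 7)(1 + 7)) = 336/(-48) = -7
Hence T_7(x) = 64 x^7 - 112 x^5 + 56 x^3 - 7 x.

T_7(x); series = 64 x^7 - 112 x^5 + 56 x^3 - 7 x


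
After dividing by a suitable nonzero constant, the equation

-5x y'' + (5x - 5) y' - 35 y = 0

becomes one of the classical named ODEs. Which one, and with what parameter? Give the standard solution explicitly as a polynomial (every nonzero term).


All three coefficients share the factor -5; dividing through by -5 gives  x y'' + (1 - x) y' + 7 y = 0.
This matches the Laguerre equation x y'' + (1 - x) y' + n y = 0 with n = 7; the polynomial solution is L_7(x).
With y = sum_k a_k x^k, matching x^k gives (k+1)k a_{k+1} + (k+1) a_{k+1} - k a_k + n a_k = 0, i.e. (k+1)^2 a_{k+1} = (k - n) a_k = (k - 7) a_k. The right side vanishes at k = 7, so the series terminates at degree 7.
Standard normalization L_n(0) = 1 gives a_0 = 1. Work upward with a_{k+1} = (k - 7) a_k / (k+1)^2:
  a_1 = (0 - 7)(1) / 1^2 = -7/1 = -7
  a_2 = (1 - 7)(-7) / 2^2 = 42/4 = 21/2
  a_3 = (2 - 7)(21/2) / 3^2 = (-105/2)/9 = -35/6
  a_4 = (3 - 7)(-35/6) / 4^2 = (70/3)/16 = 35/24
  a_5 = (4 - 7)(35/24) / 5^2 = (-35/8)/25 = -7/40
  a_6 = (5 - 7)(-7/40) / 6^2 = (7/20)/36 = 7/720
  a_7 = (6 - 7)(7/720) / 7^2 = (-7/720)/49 = -1/5040
Hence L_7(x) = -x^7/5040 + 7 x^6/720 - 7 x^5/40 + 35 x^4/24 - 35 x^3/6 + 21 x^2/2 - 7 x + 1.

L_7(x); series = -x^7/5040 + 7 x^6/720 - 7 x^5/40 + 35 x^4/24 - 35 x^3/6 + 21 x^2/2 - 7 x + 1


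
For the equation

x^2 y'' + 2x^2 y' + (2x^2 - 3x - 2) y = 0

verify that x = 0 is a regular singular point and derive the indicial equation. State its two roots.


Divide by x^2 to reach normal form y'' + P_1(x) y' + P_2(x) y = 0 with P_1(x) = 2 and P_2(x) = 2 - 3/x - 2/x^2.
x = 0 is a singular point because the y-coefficient 2 - 3/x - 2/x^2 has a pole at x = 0.
It is a regular singular point because x P_1(x) = p(x) = 2x and x^2 P_2(x) = q(x) = 2x^2 - 3x - 2 are polynomials, hence analytic at x = 0.
p(0) = 0,  q(0) = -2.
Indicial equation: r(r-1) + p(0) r + q(0) = 0, i.e. r^2 + (p(0) - 1) r + q(0) = 0, i.e. r^2 - 1 r - 2 = 0.
Discriminant: (-1)^2 - 4(-2) = 9, so r = (1 ± 3)/2.
Solving: r_1 = 2, r_2 = -1.

indicial: r^2 - 1 r - 2 = 0; roots r_1 = 2, r_2 = -1


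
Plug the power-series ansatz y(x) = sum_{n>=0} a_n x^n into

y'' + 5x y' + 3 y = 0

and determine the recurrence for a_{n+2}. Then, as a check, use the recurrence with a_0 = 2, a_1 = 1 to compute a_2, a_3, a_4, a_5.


Substitute y = sum_n a_n x^n.
y''(x) has coefficient (n+2)(n+1) a_{n+2} at x^n;
5 x y'(x) has coefficient 5 n a_n at x^n (shift);
3 y(x) has coefficient 3 a_n at x^n.
Matching x^n: (n+2)(n+1) a_{n+2} + (5n + 3) a_n = 0.
Thus a_{n+2} = (-5n - 3) / ((n+1)(n+2)) * a_n.

Check with a_0 = 2, a_1 = 1 (apply the recurrence for n = 0, 1, 2, 3): a_0 = 2, a_1 = 1, a_2 = -3, a_3 = -4/3, a_4 = 13/4, a_5 = 6/5.

a_(n+2) = (-5n - 3) / ((n+1)(n+2)) * a_n; check: a_0 = 2, a_1 = 1, a_2 = -3, a_3 = -4/3, a_4 = 13/4, a_5 = 6/5


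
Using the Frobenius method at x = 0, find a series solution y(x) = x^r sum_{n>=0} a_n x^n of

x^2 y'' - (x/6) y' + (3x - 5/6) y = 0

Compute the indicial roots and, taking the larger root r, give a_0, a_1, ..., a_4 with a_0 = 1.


Write in Frobenius form y'' + (p(x)/x) y' + (q(x)/x^2) y = 0:
  p(x) = -1/6,  q(x) = 3x - 5/6.
Indicial equation: r(r-1) + (-1/6) r + (-5/6) = 0 -> roots r_1 = 5/3, r_2 = -1/2.
Take r = r_1 = 5/3. Let y(x) = x^r sum_{n>=0} a_n x^n with a_0 = 1.
Substitute y = x^r sum a_n x^n and match x^{r+n}. The recurrence is
  D(n) a_n + 3 a_{n-1} = 0,  where D(n) = (r+n)(r+n-1) + (-1/6)(r+n) + (-5/6).
  a_n = -3 / D(n) * a_{n-1}.
Since the indicial polynomial factors as (r - r_1)(r - r_2), D(n) = (r_1 + n - r_1)(r_1 + n - r_2) = n(n + 13/6).
Evaluating step by step (a_0 = 1):
  n = 1: D(1) = 1(1 + 13/6) = 19/6; numerator = -3(1) = -3; a_1 = (-3)/(19/6) = -18/19
  n = 2: D(2) = 2(2 + 13/6) = 25/3; numerator = -3(-18/19) = 54/19; a_2 = (54/19)/(25/3) = 162/475
  n = 3: D(3) = 3(3 + 13/6) = 31/2; numerator = -3(162/475) = -486/475; a_3 = (-486/475)/(31/2) = -972/14725
  n = 4: D(4) = 4(4 + 13/6) = 74/3; numerator = -3(-972/14725) = 2916/14725; a_4 = (2916/14725)/(74/3) = 4374/544825

r = 5/3; a_0 = 1; a_1 = -18/19; a_2 = 162/475; a_3 = -972/14725; a_4 = 4374/544825


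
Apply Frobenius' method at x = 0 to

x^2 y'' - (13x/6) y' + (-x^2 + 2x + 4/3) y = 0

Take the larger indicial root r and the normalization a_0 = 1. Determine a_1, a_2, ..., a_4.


Write in Frobenius form y'' + (p(x)/x) y' + (q(x)/x^2) y = 0:
  p(x) = -13/6,  q(x) = -x^2 + 2x + 4/3.
Indicial equation: r(r-1) + (-13/6) r + (4/3) = 0 -> roots r_1 = 8/3, r_2 = 1/2.
Take r = r_1 = 8/3. Let y(x) = x^r sum_{n>=0} a_n x^n with a_0 = 1.
Substitute y = x^r sum a_n x^n and match x^{r+n}. The recurrence is
  D(n) a_n + 2 a_{n-1} - 1 a_{n-2} = 0,  where D(n) = (r+n)(r+n-1) + (-13/6)(r+n) + (4/3).
  a_n = [-2 a_{n-1} + 1 a_{n-2}] / D(n).
Since the indicial polynomial factors as (r - r_1)(r - r_2), D(n) = (r_1 + n - r_1)(r_1 + n - r_2) = n(n + 13/6).
Evaluating step by step (a_0 = 1):
  n = 1: D(1) = 1(1 + 13/6) = 19/6; numerator = -2(1) = -2; a_1 = (-2)/(19/6) = -12/19
  n = 2: D(2) = 2(2 + 13/6) = 25/3; numerator = -2(-12/19) + 1(1) = 43/19; a_2 = (43/19)/(25/3) = 129/475
  n = 3: D(3) = 3(3 + 13/6) = 31/2; numerator = -2(129/475) + 1(-12/19) = -558/475; a_3 = (-558/475)/(31/2) = -36/475
  n = 4: D(4) = 4(4 + 13/6) = 74/3; numerator = -2(-36/475) + 1(129/475) = 201/475; a_4 = (201/475)/(74/3) = 603/35150

r = 8/3; a_0 = 1; a_1 = -12/19; a_2 = 129/475; a_3 = -36/475; a_4 = 603/35150


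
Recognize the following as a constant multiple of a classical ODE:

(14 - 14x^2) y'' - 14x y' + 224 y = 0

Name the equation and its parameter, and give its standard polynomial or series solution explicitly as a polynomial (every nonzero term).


All three coefficients share the factor 14; dividing through by 14 gives  (1 - x^2) y'' - x y' + 16 y = 0.
This matches the Chebyshev equation (1 - x^2) y'' - x y' + n^2 y = 0 (note the -x y' term, not -2x y') with n^2 = 16, so n = 4; the polynomial solution is T_4(x).
With y = sum_k a_k x^k, matching x^k gives (k+2)(k+1) a_{k+2} = (k^2 - n^2) a_k = (k - 4)(k + 4) a_k. The right side vanishes at k = 4, so the series with the parity of 4 terminates at degree 4.
Standard normalization: leading coefficient of T_n is 2^(n-1), so a_4 = 2^3 = 8. Work downward with a_k = (k+1)(k+2) a_{k+2} / ((k - 4)(k + 4)):
  a_2 = (3)(4)(8) / ((2 - 4)(2 + 4)) = 96/(-12) = -8
  a_0 = (1)(2)(-8) / ((0 - 4)(0 + 4)) = -16/(-16) = 1
Hence T_4(x) = 8 x^4 - 8 x^2 + 1.

T_4(x); series = 8 x^4 - 8 x^2 + 1


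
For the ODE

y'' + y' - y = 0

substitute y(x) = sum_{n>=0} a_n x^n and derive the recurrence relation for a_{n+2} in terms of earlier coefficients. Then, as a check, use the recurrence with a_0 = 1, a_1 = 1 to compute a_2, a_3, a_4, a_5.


Substitute y = sum_n a_n x^n.
y''(x) has coefficient (n+2)(n+1) a_{n+2} at x^n;
y'(x) has coefficient (n+1) a_{n+1} at x^n;
-y(x) has coefficient -1 a_n at x^n.
Matching x^n: (n+2)(n+1) a_{n+2} + (n+1) a_{n+1} - 1 a_n = 0.
Thus a_{n+2} = [-(n+1) a_{n+1} + 1 a_n] / ((n+1)(n+2)).

Check with a_0 = 1, a_1 = 1 (apply the recurrence for n = 0, 1, 2, 3): a_0 = 1, a_1 = 1, a_2 = 0, a_3 = 1/6, a_4 = -1/24, a_5 = 1/60.

a_(n+2) = [-(n+1) a_(n+1) + 1 a_n] / ((n+1)(n+2)); check: a_0 = 1, a_1 = 1, a_2 = 0, a_3 = 1/6, a_4 = -1/24, a_5 = 1/60


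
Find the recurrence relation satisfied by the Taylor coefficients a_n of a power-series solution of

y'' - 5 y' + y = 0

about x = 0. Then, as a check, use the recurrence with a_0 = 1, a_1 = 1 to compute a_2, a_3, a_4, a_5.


Substitute y = sum_n a_n x^n.
y''(x) has coefficient (n+2)(n+1) a_{n+2} at x^n;
-5 y'(x) has coefficient -5 (n+1) a_{n+1} at x^n;
y(x) has coefficient 1 a_n at x^n.
Matching x^n: (n+2)(n+1) a_{n+2} - 5 (n+1) a_{n+1} + 1 a_n = 0.
Thus a_{n+2} = [5 (n+1) a_{n+1} - 1 a_n] / ((n+1)(n+2)).

Check with a_0 = 1, a_1 = 1 (apply the recurrence for n = 0, 1, 2, 3): a_0 = 1, a_1 = 1, a_2 = 2, a_3 = 19/6, a_4 = 91/24, a_5 = 109/30.

a_(n+2) = [5 (n+1) a_(n+1) - 1 a_n] / ((n+1)(n+2)); check: a_0 = 1, a_1 = 1, a_2 = 2, a_3 = 19/6, a_4 = 91/24, a_5 = 109/30


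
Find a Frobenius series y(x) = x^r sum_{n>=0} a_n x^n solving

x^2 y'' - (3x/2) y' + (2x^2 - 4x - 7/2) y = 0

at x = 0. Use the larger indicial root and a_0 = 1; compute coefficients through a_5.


Write in Frobenius form y'' + (p(x)/x) y' + (q(x)/x^2) y = 0:
  p(x) = -3/2,  q(x) = 2x^2 - 4x - 7/2.
Indicial equation: r(r-1) + (-3/2) r + (-7/2) = 0 -> roots r_1 = 7/2, r_2 = -1.
Take r = r_1 = 7/2. Let y(x) = x^r sum_{n>=0} a_n x^n with a_0 = 1.
Substitute y = x^r sum a_n x^n and match x^{r+n}. The recurrence is
  D(n) a_n - 4 a_{n-1} + 2 a_{n-2} = 0,  where D(n) = (r+n)(r+n-1) + (-3/2)(r+n) + (-7/2).
  a_n = [4 a_{n-1} - 2 a_{n-2}] / D(n).
Since the indicial polynomial factors as (r - r_1)(r - r_2), D(n) = (r_1 + n - r_1)(r_1 + n - r_2) = n(n + 9/2).
Evaluating step by step (a_0 = 1):
  n = 1: D(1) = 1(1 + 9/2) = 11/2; numerator = 4(1) = 4; a_1 = (4)/(11/2) = 8/11
  n = 2: D(2) = 2(2 + 9/2) = 13; numerator = 4(8/11) - 2(1) = 10/11; a_2 = (10/11)/(13) = 10/143
  n = 3: D(3) = 3(3 + 9/2) = 45/2; numerator = 4(10/143) - 2(8/11) = -168/143; a_3 = (-168/143)/(45/2) = -112/2145
  n = 4: D(4) = 4(4 + 9/2) = 34; numerator = 4(-112/2145) - 2(10/143) = -68/195; a_4 = (-68/195)/(34) = -2/195
  n = 5: D(5) = 5(5 + 9/2) = 95/2; numerator = 4(-2/195) - 2(-112/2145) = 136/2145; a_5 = (136/2145)/(95/2) = 272/203775

r = 7/2; a_0 = 1; a_1 = 8/11; a_2 = 10/143; a_3 = -112/2145; a_4 = -2/195; a_5 = 272/203775


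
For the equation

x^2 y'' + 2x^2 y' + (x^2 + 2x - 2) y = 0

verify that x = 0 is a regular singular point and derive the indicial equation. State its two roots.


Divide by x^2 to reach normal form y'' + P_1(x) y' + P_2(x) y = 0 with P_1(x) = 2 and P_2(x) = 1 + 2/x - 2/x^2.
x = 0 is a singular point because the y-coefficient 1 + 2/x - 2/x^2 has a pole at x = 0.
It is a regular singular point because x P_1(x) = p(x) = 2x and x^2 P_2(x) = q(x) = x^2 + 2x - 2 are polynomials, hence analytic at x = 0.
p(0) = 0,  q(0) = -2.
Indicial equation: r(r-1) + p(0) r + q(0) = 0, i.e. r^2 + (p(0) - 1) r + q(0) = 0, i.e. r^2 - 1 r - 2 = 0.
Discriminant: (-1)^2 - 4(-2) = 9, so r = (1 ± 3)/2.
Solving: r_1 = 2, r_2 = -1.

indicial: r^2 - 1 r - 2 = 0; roots r_1 = 2, r_2 = -1


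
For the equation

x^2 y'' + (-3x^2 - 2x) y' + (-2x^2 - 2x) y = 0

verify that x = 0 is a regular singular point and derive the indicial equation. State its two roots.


Divide by x^2 to reach normal form y'' + P_1(x) y' + P_2(x) y = 0 with P_1(x) = -3 - 2/x and P_2(x) = -2 - 2/x.
x = 0 is a singular point because the y'-coefficient -3 - 2/x has a pole at x = 0 and the y-coefficient -2 - 2/x has a pole at x = 0.
It is a regular singular point because x P_1(x) = p(x) = -3x - 2 and x^2 P_2(x) = q(x) = -2x^2 - 2x are polynomials, hence analytic at x = 0.
p(0) = -2,  q(0) = 0.
Indicial equation: r(r-1) + p(0) r + q(0) = 0, i.e. r^2 + (p(0) - 1) r + q(0) = 0, i.e. r^2 - 3 r = 0.
Discriminant: (-3)^2 - 4(0) = 9, so r = (3 ± 3)/2.
Solving: r_1 = 3, r_2 = 0.

indicial: r^2 - 3 r = 0; roots r_1 = 3, r_2 = 0


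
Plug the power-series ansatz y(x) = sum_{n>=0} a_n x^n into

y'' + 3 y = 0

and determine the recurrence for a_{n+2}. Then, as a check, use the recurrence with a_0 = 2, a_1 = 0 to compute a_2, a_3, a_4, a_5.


Substitute y = sum_n a_n x^n into y'' + (const) y = 0.
y''(x) = sum_{n>=0} (n+2)(n+1) a_{n+2} x^n.
The ODE becomes sum_n [(n+2)(n+1) a_{n+2} + 3 a_n] x^n = 0.
Setting each coefficient to zero gives the recurrence:
  (n+2)(n+1) a_{n+2} + 3 a_n = 0,
  a_{n+2} = -3 / ((n+1)(n+2)) a_n.

Check with a_0 = 2, a_1 = 0 (apply the recurrence for n = 0, 1, 2, 3): a_0 = 2, a_1 = 0, a_2 = -3, a_3 = 0, a_4 = 3/4, a_5 = 0.

a_{n+2} = -3/((n+1)(n+2)) * a_n; check: a_0 = 2, a_1 = 0, a_2 = -3, a_3 = 0, a_4 = 3/4, a_5 = 0


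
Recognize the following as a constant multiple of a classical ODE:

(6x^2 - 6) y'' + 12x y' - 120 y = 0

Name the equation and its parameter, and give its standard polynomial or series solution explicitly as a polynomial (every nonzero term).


All three coefficients share the factor -6; dividing through by -6 gives  (1 - x^2) y'' - 2x y' + 20 y = 0.
This matches the Legendre equation (1 - x^2) y'' - 2x y' + n(n+1) y = 0 (note the -2x y' term) with n(n+1) = 20, so n = 4; the polynomial solution is P_4(x).
With y = sum_k a_k x^k, matching x^k gives (k+2)(k+1) a_{k+2} = [k(k+1) - n(n+1)] a_k = (k - 4)(k + 5) a_k. The right side vanishes at k = 4, so the series with the parity of 4 terminates at degree 4.
Standard normalization (P_n(1) = 1): leading coefficient (2n)!/(2^n (n!)^2) = 40320/(16*576) = 35/8, so a_4 = 35/8. Work downward with a_k = (k+1)(k+2) a_{k+2} / ((k - 4)(k + 5)):
  a_2 = (3)(4)(35/8) / ((2 - 4)(2 + 5)) = (105/2)/(-14) = -15/4
  a_0 = (1)(2)(-15/4) / ((0 - 4)(0 + 5)) = (-15/2)/(-20) = 3/8
Hence P_4(x) = 35 x^4/8 - 15 x^2/4 + 3/8.

P_4(x); series = 35 x^4/8 - 15 x^2/4 + 3/8


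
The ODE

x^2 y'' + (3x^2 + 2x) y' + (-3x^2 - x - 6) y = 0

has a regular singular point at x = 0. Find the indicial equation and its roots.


Divide by x^2 to reach normal form y'' + P_1(x) y' + P_2(x) y = 0 with P_1(x) = 3 + 2/x and P_2(x) = -3 - 1/x - 6/x^2.
x = 0 is a singular point because the y'-coefficient 3 + 2/x has a pole at x = 0 and the y-coefficient -3 - 1/x - 6/x^2 has a pole at x = 0.
It is a regular singular point because x P_1(x) = p(x) = 3x + 2 and x^2 P_2(x) = q(x) = -3x^2 - x - 6 are polynomials, hence analytic at x = 0.
p(0) = 2,  q(0) = -6.
Indicial equation: r(r-1) + p(0) r + q(0) = 0, i.e. r^2 + (p(0) - 1) r + q(0) = 0, i.e. r^2 + 1 r - 6 = 0.
Discriminant: (1)^2 - 4(-6) = 25, so r = (-1 ± 5)/2.
Solving: r_1 = 2, r_2 = -3.

indicial: r^2 + 1 r - 6 = 0; roots r_1 = 2, r_2 = -3


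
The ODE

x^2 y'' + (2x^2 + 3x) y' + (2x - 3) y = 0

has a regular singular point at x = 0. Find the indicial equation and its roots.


Divide by x^2 to reach normal form y'' + P_1(x) y' + P_2(x) y = 0 with P_1(x) = 2 + 3/x and P_2(x) = 2/x - 3/x^2.
x = 0 is a singular point because the y'-coefficient 2 + 3/x has a pole at x = 0 and the y-coefficient 2/x - 3/x^2 has a pole at x = 0.
It is a regular singular point because x P_1(x) = p(x) = 2x + 3 and x^2 P_2(x) = q(x) = 2x - 3 are polynomials, hence analytic at x = 0.
p(0) = 3,  q(0) = -3.
Indicial equation: r(r-1) + p(0) r + q(0) = 0, i.e. r^2 + (p(0) - 1) r + q(0) = 0, i.e. r^2 + 2 r - 3 = 0.
Discriminant: (2)^2 - 4(-3) = 16, so r = (-2 ± 4)/2.
Solving: r_1 = 1, r_2 = -3.

indicial: r^2 + 2 r - 3 = 0; roots r_1 = 1, r_2 = -3


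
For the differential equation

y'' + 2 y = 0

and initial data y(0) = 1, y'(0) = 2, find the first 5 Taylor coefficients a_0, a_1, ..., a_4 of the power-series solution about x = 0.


Ansatz: y(x) = sum_{n>=0} a_n x^n, so y'(x) = sum_{n>=1} n a_n x^(n-1) and y''(x) = sum_{n>=2} n(n-1) a_n x^(n-2).
Substitute into P(x) y'' + Q(x) y' + R(x) y = 0 with P(x) = 1, Q(x) = 0, R(x) = 2, and match powers of x.
Initial conditions: a_0 = 1, a_1 = 2.
Setting the coefficient of each power of x to zero and solving order by order (substituting the coefficients already found):
  x^0: 2 a_2 + 2 a_0 = 0  ->  2 a_2 = -2 a_0 = -2  ->  a_2 = -1
  x^1: 6 a_3 + 2 a_1 = 0  ->  6 a_3 = -2 a_1 = -4  ->  a_3 = -2/3
  x^2: 12 a_4 + 2 a_2 = 0  ->  12 a_4 = -2 a_2 = 2  ->  a_4 = 1/6
Truncated series: y(x) = 1 + 2 x - x^2 - (2/3) x^3 + (1/6) x^4 + O(x^5).

a_0 = 1; a_1 = 2; a_2 = -1; a_3 = -2/3; a_4 = 1/6


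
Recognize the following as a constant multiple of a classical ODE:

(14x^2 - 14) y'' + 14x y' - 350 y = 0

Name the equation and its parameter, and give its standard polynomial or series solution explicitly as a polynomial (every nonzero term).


All three coefficients share the factor -14; dividing through by -14 gives  (1 - x^2) y'' - x y' + 25 y = 0.
This matches the Chebyshev equation (1 - x^2) y'' - x y' + n^2 y = 0 (note the -x y' term, not -2x y') with n^2 = 25, so n = 5; the polynomial solution is T_5(x).
With y = sum_k a_k x^k, matching x^k gives (k+2)(k+1) a_{k+2} = (k^2 - n^2) a_k = (k - 5)(k + 5) a_k. The right side vanishes at k = 5, so the series with the parity of 5 terminates at degree 5.
Standard normalization: leading coefficient of T_n is 2^(n-1), so a_5 = 2^4 = 16. Work downward with a_k = (k+1)(k+2) a_{k+2} / ((k - 5)(k + 5)):
  a_3 = (4)(5)(16) / ((3 - 5)(3 + 5)) = 320/(-16) = -20
  a_1 = (2)(3)(-20) / ((1 - 5)(1 + 5)) = -120/(-24) = 5
Hence T_5(x) = 16 x^5 - 20 x^3 + 5 x.

T_5(x); series = 16 x^5 - 20 x^3 + 5 x


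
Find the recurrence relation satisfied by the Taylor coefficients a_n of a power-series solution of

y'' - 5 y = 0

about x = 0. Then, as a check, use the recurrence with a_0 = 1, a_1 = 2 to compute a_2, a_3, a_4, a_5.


Substitute y = sum_n a_n x^n into y'' + (const) y = 0.
y''(x) = sum_{n>=0} (n+2)(n+1) a_{n+2} x^n.
The ODE becomes sum_n [(n+2)(n+1) a_{n+2} - 5 a_n] x^n = 0.
Setting each coefficient to zero gives the recurrence:
  (n+2)(n+1) a_{n+2} - 5 a_n = 0,
  a_{n+2} = 5 / ((n+1)(n+2)) a_n.

Check with a_0 = 1, a_1 = 2 (apply the recurrence for n = 0, 1, 2, 3): a_0 = 1, a_1 = 2, a_2 = 5/2, a_3 = 5/3, a_4 = 25/24, a_5 = 5/12.

a_{n+2} = 5/((n+1)(n+2)) * a_n; check: a_0 = 1, a_1 = 2, a_2 = 5/2, a_3 = 5/3, a_4 = 25/24, a_5 = 5/12


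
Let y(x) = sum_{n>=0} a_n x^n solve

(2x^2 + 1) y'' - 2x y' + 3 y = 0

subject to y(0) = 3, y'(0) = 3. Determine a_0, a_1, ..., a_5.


Ansatz: y(x) = sum_{n>=0} a_n x^n, so y'(x) = sum_{n>=1} n a_n x^(n-1) and y''(x) = sum_{n>=2} n(n-1) a_n x^(n-2).
Substitute into P(x) y'' + Q(x) y' + R(x) y = 0 with P(x) = 2x^2 + 1, Q(x) = -2x, R(x) = 3, and match powers of x.
Initial conditions: a_0 = 3, a_1 = 3.
Setting the coefficient of each power of x to zero and solving order by order (substituting the coefficients already found):
  x^0: 2 a_2 + 3 a_0 = 0  ->  2 a_2 = -3 a_0 = -9  ->  a_2 = -9/2
  x^1: 6 a_3 + a_1 = 0  ->  6 a_3 = -a_1 = -3  ->  a_3 = -1/2
  x^2: 12 a_4 + 3 a_2 = 0  ->  12 a_4 = -3 a_2 = 27/2  ->  a_4 = 9/8
  x^3: 20 a_5 + 9 a_3 = 0  ->  20 a_5 = -9 a_3 = 9/2  ->  a_5 = 9/40
Truncated series: y(x) = 3 + 3 x - (9/2) x^2 - (1/2) x^3 + (9/8) x^4 + (9/40) x^5 + O(x^6).

a_0 = 3; a_1 = 3; a_2 = -9/2; a_3 = -1/2; a_4 = 9/8; a_5 = 9/40


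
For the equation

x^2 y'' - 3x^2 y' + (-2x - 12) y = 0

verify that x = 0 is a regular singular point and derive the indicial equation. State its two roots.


Divide by x^2 to reach normal form y'' + P_1(x) y' + P_2(x) y = 0 with P_1(x) = -3 and P_2(x) = -2/x - 12/x^2.
x = 0 is a singular point because the y-coefficient -2/x - 12/x^2 has a pole at x = 0.
It is a regular singular point because x P_1(x) = p(x) = -3x and x^2 P_2(x) = q(x) = -2x - 12 are polynomials, hence analytic at x = 0.
p(0) = 0,  q(0) = -12.
Indicial equation: r(r-1) + p(0) r + q(0) = 0, i.e. r^2 + (p(0) - 1) r + q(0) = 0, i.e. r^2 - 1 r - 12 = 0.
Discriminant: (-1)^2 - 4(-12) = 49, so r = (1 ± 7)/2.
Solving: r_1 = 4, r_2 = -3.

indicial: r^2 - 1 r - 12 = 0; roots r_1 = 4, r_2 = -3


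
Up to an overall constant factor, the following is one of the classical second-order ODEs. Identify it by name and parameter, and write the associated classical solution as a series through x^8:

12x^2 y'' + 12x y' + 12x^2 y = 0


All three coefficients share the factor 12; dividing through by 12 gives  x^2 y'' + x y' + x^2 y = 0.
This matches the Bessel equation x^2 y'' + x y' + (x^2 - nu^2) y = 0 with nu^2 = 0, so nu = 0; the solution bounded at x = 0 is J_0(x).
Frobenius at x = 0: indicial roots ±nu; for r = nu the recurrence k(k + 2nu) c_k = -c_{k-2} gives the standard series J_nu(x) = sum_{k>=0} (-1)^k / (k! (k+nu)!) (x/2)^(2k+nu). Evaluate the first 5 terms:
  k = 0: (-1)^0 / (0! * 0! * 2^0) x^0 = 1/(1*1*1) x^0 = (1) x^0
  k = 1: (-1)^1 / (1! * 1! * 2^2) x^2 = -1/(1*1*4) x^2 = (-1/4) x^2
  k = 2: (-1)^2 / (2! * 2! * 2^4) x^4 = 1/(2*2*16) x^4 = (1/64) x^4
  k = 3: (-1)^3 / (3! * 3! * 2^6) x^6 = -1/(6*6*64) x^6 = (-1/2304) x^6
  k = 4: (-1)^4 / (4! * 4! * 2^8) x^8 = 1/(24*24*256) x^8 = (1/147456) x^8
Hence J_0(x) = x^8/147456 - x^6/2304 + x^4/64 - x^2/4 + 1 + ....

J_0(x); series = x^8/147456 - x^6/2304 + x^4/64 - x^2/4 + 1


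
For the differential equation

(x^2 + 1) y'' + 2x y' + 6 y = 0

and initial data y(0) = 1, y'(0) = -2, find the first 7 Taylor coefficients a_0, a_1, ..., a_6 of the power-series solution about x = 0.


Ansatz: y(x) = sum_{n>=0} a_n x^n, so y'(x) = sum_{n>=1} n a_n x^(n-1) and y''(x) = sum_{n>=2} n(n-1) a_n x^(n-2).
Substitute into P(x) y'' + Q(x) y' + R(x) y = 0 with P(x) = x^2 + 1, Q(x) = 2x, R(x) = 6, and match powers of x.
Initial conditions: a_0 = 1, a_1 = -2.
Setting the coefficient of each power of x to zero and solving order by order (substituting the coefficients already found):
  x^0: 2 a_2 + 6 a_0 = 0  ->  2 a_2 = -6 a_0 = -6  ->  a_2 = -3
  x^1: 6 a_3 + 8 a_1 = 0  ->  6 a_3 = -8 a_1 = 16  ->  a_3 = 8/3
  x^2: 12 a_4 + 12 a_2 = 0  ->  12 a_4 = -12 a_2 = 36  ->  a_4 = 3
  x^3: 20 a_5 + 18 a_3 = 0  ->  20 a_5 = -18 a_3 = -48  ->  a_5 = -12/5
  x^4: 30 a_6 + 26 a_4 = 0  ->  30 a_6 = -26 a_4 = -78  ->  a_6 = -13/5
Truncated series: y(x) = 1 - 2 x - 3 x^2 + (8/3) x^3 + 3 x^4 - (12/5) x^5 - (13/5) x^6 + O(x^7).

a_0 = 1; a_1 = -2; a_2 = -3; a_3 = 8/3; a_4 = 3; a_5 = -12/5; a_6 = -13/5


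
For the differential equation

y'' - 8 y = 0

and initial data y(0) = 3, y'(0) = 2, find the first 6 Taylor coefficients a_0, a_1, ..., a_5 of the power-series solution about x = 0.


Ansatz: y(x) = sum_{n>=0} a_n x^n, so y'(x) = sum_{n>=1} n a_n x^(n-1) and y''(x) = sum_{n>=2} n(n-1) a_n x^(n-2).
Substitute into P(x) y'' + Q(x) y' + R(x) y = 0 with P(x) = 1, Q(x) = 0, R(x) = -8, and match powers of x.
Initial conditions: a_0 = 3, a_1 = 2.
Setting the coefficient of each power of x to zero and solving order by order (substituting the coefficients already found):
  x^0: 2 a_2 - 8 a_0 = 0  ->  2 a_2 = 8 a_0 = 24  ->  a_2 = 12
  x^1: 6 a_3 - 8 a_1 = 0  ->  6 a_3 = 8 a_1 = 16  ->  a_3 = 8/3
  x^2: 12 a_4 - 8 a_2 = 0  ->  12 a_4 = 8 a_2 = 96  ->  a_4 = 8
  x^3: 20 a_5 - 8 a_3 = 0  ->  20 a_5 = 8 a_3 = 64/3  ->  a_5 = 16/15
Truncated series: y(x) = 3 + 2 x + 12 x^2 + (8/3) x^3 + 8 x^4 + (16/15) x^5 + O(x^6).

a_0 = 3; a_1 = 2; a_2 = 12; a_3 = 8/3; a_4 = 8; a_5 = 16/15


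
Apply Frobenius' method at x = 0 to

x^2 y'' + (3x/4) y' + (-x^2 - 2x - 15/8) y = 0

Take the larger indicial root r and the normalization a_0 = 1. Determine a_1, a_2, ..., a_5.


Write in Frobenius form y'' + (p(x)/x) y' + (q(x)/x^2) y = 0:
  p(x) = 3/4,  q(x) = -x^2 - 2x - 15/8.
Indicial equation: r(r-1) + (3/4) r + (-15/8) = 0 -> roots r_1 = 3/2, r_2 = -5/4.
Take r = r_1 = 3/2. Let y(x) = x^r sum_{n>=0} a_n x^n with a_0 = 1.
Substitute y = x^r sum a_n x^n and match x^{r+n}. The recurrence is
  D(n) a_n - 2 a_{n-1} - 1 a_{n-2} = 0,  where D(n) = (r+n)(r+n-1) + (3/4)(r+n) + (-15/8).
  a_n = [2 a_{n-1} + 1 a_{n-2}] / D(n).
Since the indicial polynomial factors as (r - r_1)(r - r_2), D(n) = (r_1 + n - r_1)(r_1 + n - r_2) = n(n + 11/4).
Evaluating step by step (a_0 = 1):
  n = 1: D(1) = 1(1 + 11/4) = 15/4; numerator = 2(1) = 2; a_1 = (2)/(15/4) = 8/15
  n = 2: D(2) = 2(2 + 11/4) = 19/2; numerator = 2(8/15) + 1(1) = 31/15; a_2 = (31/15)/(19/2) = 62/285
  n = 3: D(3) = 3(3 + 11/4) = 69/4; numerator = 2(62/285) + 1(8/15) = 92/95; a_3 = (92/95)/(69/4) = 16/285
  n = 4: D(4) = 4(4 + 11/4) = 27; numerator = 2(16/285) + 1(62/285) = 94/285; a_4 = (94/285)/(27) = 94/7695
  n = 5: D(5) = 5(5 + 11/4) = 155/4; numerator = 2(94/7695) + 1(16/285) = 124/1539; a_5 = (124/1539)/(155/4) = 16/7695

r = 3/2; a_0 = 1; a_1 = 8/15; a_2 = 62/285; a_3 = 16/285; a_4 = 94/7695; a_5 = 16/7695
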